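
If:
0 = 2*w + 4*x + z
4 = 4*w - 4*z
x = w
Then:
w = 1/7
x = 1/7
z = -6/7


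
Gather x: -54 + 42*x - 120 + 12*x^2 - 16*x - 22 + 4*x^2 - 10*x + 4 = 16*x^2 + 16*x - 192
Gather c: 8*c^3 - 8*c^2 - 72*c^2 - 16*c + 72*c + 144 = 8*c^3 - 80*c^2 + 56*c + 144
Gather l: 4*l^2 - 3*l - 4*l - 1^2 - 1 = 4*l^2 - 7*l - 2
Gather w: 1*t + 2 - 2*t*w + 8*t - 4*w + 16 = 9*t + w*(-2*t - 4) + 18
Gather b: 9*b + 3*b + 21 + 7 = 12*b + 28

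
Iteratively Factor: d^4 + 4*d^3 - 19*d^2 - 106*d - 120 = (d + 2)*(d^3 + 2*d^2 - 23*d - 60) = (d + 2)*(d + 4)*(d^2 - 2*d - 15) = (d - 5)*(d + 2)*(d + 4)*(d + 3)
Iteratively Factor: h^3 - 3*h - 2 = (h + 1)*(h^2 - h - 2) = (h + 1)^2*(h - 2)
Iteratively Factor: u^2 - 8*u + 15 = (u - 5)*(u - 3)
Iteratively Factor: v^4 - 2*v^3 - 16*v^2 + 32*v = (v - 4)*(v^3 + 2*v^2 - 8*v) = (v - 4)*(v + 4)*(v^2 - 2*v) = (v - 4)*(v - 2)*(v + 4)*(v)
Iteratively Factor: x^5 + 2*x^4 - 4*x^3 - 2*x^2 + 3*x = (x)*(x^4 + 2*x^3 - 4*x^2 - 2*x + 3) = x*(x + 3)*(x^3 - x^2 - x + 1) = x*(x + 1)*(x + 3)*(x^2 - 2*x + 1) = x*(x - 1)*(x + 1)*(x + 3)*(x - 1)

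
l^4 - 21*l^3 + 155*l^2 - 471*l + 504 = (l - 8)*(l - 7)*(l - 3)^2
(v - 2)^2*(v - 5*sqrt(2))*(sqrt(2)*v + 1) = sqrt(2)*v^4 - 9*v^3 - 4*sqrt(2)*v^3 - sqrt(2)*v^2 + 36*v^2 - 36*v + 20*sqrt(2)*v - 20*sqrt(2)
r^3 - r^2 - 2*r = r*(r - 2)*(r + 1)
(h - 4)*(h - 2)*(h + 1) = h^3 - 5*h^2 + 2*h + 8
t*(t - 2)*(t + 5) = t^3 + 3*t^2 - 10*t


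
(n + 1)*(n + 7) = n^2 + 8*n + 7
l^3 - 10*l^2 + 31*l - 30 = (l - 5)*(l - 3)*(l - 2)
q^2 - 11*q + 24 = (q - 8)*(q - 3)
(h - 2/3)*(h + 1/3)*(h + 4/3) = h^3 + h^2 - 2*h/3 - 8/27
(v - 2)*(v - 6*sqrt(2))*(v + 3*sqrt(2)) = v^3 - 3*sqrt(2)*v^2 - 2*v^2 - 36*v + 6*sqrt(2)*v + 72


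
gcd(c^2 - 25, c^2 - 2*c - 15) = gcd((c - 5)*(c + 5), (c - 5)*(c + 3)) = c - 5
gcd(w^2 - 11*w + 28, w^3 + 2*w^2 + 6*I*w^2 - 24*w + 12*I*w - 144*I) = w - 4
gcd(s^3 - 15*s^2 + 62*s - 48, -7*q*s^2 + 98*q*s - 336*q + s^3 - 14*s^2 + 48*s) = s^2 - 14*s + 48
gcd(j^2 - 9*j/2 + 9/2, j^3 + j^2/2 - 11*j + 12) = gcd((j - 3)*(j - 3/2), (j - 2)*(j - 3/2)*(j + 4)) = j - 3/2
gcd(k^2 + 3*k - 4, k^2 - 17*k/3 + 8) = 1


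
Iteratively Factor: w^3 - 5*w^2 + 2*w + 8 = (w + 1)*(w^2 - 6*w + 8) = (w - 2)*(w + 1)*(w - 4)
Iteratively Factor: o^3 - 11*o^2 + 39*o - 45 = (o - 3)*(o^2 - 8*o + 15) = (o - 3)^2*(o - 5)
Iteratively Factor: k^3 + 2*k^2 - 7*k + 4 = (k + 4)*(k^2 - 2*k + 1) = (k - 1)*(k + 4)*(k - 1)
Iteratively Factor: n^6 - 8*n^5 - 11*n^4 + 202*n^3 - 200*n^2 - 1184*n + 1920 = (n - 5)*(n^5 - 3*n^4 - 26*n^3 + 72*n^2 + 160*n - 384) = (n - 5)*(n + 3)*(n^4 - 6*n^3 - 8*n^2 + 96*n - 128) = (n - 5)*(n - 4)*(n + 3)*(n^3 - 2*n^2 - 16*n + 32) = (n - 5)*(n - 4)*(n - 2)*(n + 3)*(n^2 - 16) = (n - 5)*(n - 4)*(n - 2)*(n + 3)*(n + 4)*(n - 4)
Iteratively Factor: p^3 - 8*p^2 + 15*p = (p)*(p^2 - 8*p + 15) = p*(p - 3)*(p - 5)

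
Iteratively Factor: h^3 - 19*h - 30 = (h - 5)*(h^2 + 5*h + 6) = (h - 5)*(h + 3)*(h + 2)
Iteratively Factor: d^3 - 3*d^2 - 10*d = (d - 5)*(d^2 + 2*d) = (d - 5)*(d + 2)*(d)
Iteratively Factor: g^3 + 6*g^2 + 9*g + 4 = (g + 1)*(g^2 + 5*g + 4) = (g + 1)^2*(g + 4)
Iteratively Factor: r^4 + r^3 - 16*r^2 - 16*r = (r - 4)*(r^3 + 5*r^2 + 4*r) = (r - 4)*(r + 1)*(r^2 + 4*r) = (r - 4)*(r + 1)*(r + 4)*(r)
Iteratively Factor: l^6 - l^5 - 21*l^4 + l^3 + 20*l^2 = (l - 1)*(l^5 - 21*l^3 - 20*l^2) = (l - 5)*(l - 1)*(l^4 + 5*l^3 + 4*l^2) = l*(l - 5)*(l - 1)*(l^3 + 5*l^2 + 4*l) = l*(l - 5)*(l - 1)*(l + 1)*(l^2 + 4*l) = l*(l - 5)*(l - 1)*(l + 1)*(l + 4)*(l)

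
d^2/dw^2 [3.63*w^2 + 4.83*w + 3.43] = 7.26000000000000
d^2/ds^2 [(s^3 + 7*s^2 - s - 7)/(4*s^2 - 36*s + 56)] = 3*(43*s^3 - 231*s^2 + 273*s + 259)/(2*(s^6 - 27*s^5 + 285*s^4 - 1485*s^3 + 3990*s^2 - 5292*s + 2744))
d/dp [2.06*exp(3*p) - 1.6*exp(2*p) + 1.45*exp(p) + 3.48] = (6.18*exp(2*p) - 3.2*exp(p) + 1.45)*exp(p)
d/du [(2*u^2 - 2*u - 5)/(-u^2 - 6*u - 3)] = 2*(-7*u^2 - 11*u - 12)/(u^4 + 12*u^3 + 42*u^2 + 36*u + 9)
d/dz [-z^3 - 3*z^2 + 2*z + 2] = -3*z^2 - 6*z + 2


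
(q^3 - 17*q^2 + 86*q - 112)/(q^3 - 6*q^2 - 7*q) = (q^2 - 10*q + 16)/(q*(q + 1))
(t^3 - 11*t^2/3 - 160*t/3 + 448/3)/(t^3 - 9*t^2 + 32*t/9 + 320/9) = 3*(t + 7)/(3*t + 5)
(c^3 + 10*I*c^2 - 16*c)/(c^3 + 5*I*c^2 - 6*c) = (c + 8*I)/(c + 3*I)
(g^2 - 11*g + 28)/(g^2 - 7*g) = (g - 4)/g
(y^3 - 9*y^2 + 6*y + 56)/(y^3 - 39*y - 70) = (y - 4)/(y + 5)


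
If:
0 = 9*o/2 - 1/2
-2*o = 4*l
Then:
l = -1/18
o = 1/9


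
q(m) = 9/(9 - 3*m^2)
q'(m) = 54*m/(9 - 3*m^2)^2 = 6*m/(m^2 - 3)^2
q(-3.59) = -0.30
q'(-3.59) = -0.22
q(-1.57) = 5.61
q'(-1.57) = -32.90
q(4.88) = -0.14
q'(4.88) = 0.07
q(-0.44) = 1.07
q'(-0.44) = -0.34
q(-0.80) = 1.27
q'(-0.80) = -0.86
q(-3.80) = -0.26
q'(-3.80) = -0.17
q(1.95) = -3.74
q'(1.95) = 18.17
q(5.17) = -0.13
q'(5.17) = 0.06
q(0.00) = 1.00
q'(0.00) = 0.00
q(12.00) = -0.02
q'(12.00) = 0.00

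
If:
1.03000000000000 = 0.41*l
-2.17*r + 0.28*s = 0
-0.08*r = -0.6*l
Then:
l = 2.51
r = 18.84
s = 146.02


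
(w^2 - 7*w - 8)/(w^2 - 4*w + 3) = (w^2 - 7*w - 8)/(w^2 - 4*w + 3)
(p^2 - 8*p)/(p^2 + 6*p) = (p - 8)/(p + 6)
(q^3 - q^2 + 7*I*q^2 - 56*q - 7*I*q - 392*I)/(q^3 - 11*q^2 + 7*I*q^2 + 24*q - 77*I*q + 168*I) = (q + 7)/(q - 3)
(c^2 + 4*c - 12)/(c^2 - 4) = (c + 6)/(c + 2)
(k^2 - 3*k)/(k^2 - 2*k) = (k - 3)/(k - 2)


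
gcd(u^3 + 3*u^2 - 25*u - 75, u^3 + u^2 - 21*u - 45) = u^2 - 2*u - 15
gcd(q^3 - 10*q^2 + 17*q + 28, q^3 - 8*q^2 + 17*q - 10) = 1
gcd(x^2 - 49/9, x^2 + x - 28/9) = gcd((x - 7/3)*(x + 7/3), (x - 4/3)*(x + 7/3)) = x + 7/3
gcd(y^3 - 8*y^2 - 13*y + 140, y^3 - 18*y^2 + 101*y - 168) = y - 7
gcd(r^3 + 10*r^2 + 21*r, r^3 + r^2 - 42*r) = r^2 + 7*r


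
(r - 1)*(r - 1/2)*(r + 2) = r^3 + r^2/2 - 5*r/2 + 1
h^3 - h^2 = h^2*(h - 1)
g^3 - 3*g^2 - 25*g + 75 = (g - 5)*(g - 3)*(g + 5)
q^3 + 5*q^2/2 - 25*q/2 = q*(q - 5/2)*(q + 5)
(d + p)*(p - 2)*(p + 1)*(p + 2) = d*p^3 + d*p^2 - 4*d*p - 4*d + p^4 + p^3 - 4*p^2 - 4*p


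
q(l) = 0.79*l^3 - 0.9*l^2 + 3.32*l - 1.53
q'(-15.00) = 563.57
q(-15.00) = -2920.08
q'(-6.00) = 99.44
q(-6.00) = -224.49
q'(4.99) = 53.35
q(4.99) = 90.79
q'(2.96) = 18.76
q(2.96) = 20.90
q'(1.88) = 8.31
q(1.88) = 6.78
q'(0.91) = 3.64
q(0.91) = 1.34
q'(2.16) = 10.49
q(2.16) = 9.40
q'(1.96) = 8.90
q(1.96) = 7.47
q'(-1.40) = 10.49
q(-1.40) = -10.11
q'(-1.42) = 10.65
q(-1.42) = -10.32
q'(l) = 2.37*l^2 - 1.8*l + 3.32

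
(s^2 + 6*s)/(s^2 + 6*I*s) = (s + 6)/(s + 6*I)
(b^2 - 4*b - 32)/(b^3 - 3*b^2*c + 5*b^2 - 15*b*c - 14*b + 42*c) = (b^2 - 4*b - 32)/(b^3 - 3*b^2*c + 5*b^2 - 15*b*c - 14*b + 42*c)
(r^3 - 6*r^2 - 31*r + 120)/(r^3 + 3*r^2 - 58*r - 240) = (r - 3)/(r + 6)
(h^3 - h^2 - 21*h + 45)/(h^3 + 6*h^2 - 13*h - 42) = (h^2 + 2*h - 15)/(h^2 + 9*h + 14)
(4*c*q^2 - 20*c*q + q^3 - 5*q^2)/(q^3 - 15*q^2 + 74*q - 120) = q*(4*c + q)/(q^2 - 10*q + 24)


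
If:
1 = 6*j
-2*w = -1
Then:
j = 1/6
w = 1/2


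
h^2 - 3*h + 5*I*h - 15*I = (h - 3)*(h + 5*I)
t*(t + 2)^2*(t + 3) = t^4 + 7*t^3 + 16*t^2 + 12*t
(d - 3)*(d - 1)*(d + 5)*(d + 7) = d^4 + 8*d^3 - 10*d^2 - 104*d + 105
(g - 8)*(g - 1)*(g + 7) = g^3 - 2*g^2 - 55*g + 56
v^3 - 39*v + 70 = (v - 5)*(v - 2)*(v + 7)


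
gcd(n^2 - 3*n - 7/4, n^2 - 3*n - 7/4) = n^2 - 3*n - 7/4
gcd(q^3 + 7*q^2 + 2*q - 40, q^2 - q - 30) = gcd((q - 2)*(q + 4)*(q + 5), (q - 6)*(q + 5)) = q + 5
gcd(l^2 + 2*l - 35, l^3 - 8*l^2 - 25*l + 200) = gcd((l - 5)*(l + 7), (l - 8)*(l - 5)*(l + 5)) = l - 5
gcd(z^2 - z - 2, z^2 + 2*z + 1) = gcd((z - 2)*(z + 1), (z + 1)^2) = z + 1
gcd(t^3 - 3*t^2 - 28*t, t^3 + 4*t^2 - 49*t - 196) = t^2 - 3*t - 28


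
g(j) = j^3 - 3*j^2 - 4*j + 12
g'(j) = 3*j^2 - 6*j - 4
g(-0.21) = 12.70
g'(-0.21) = -2.61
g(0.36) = 10.22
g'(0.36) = -5.77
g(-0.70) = 12.99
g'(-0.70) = 1.67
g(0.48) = 9.50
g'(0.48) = -6.19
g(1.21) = 4.54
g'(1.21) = -6.87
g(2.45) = -1.10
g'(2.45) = -0.69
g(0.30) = 10.56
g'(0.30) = -5.53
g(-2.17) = -3.67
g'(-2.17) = 23.15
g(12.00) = 1260.00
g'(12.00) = 356.00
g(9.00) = 462.00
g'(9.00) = 185.00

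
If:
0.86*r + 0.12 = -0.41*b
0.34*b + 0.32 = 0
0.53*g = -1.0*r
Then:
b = -0.94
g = -0.58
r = 0.31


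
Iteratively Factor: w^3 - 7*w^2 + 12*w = (w - 3)*(w^2 - 4*w) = (w - 4)*(w - 3)*(w)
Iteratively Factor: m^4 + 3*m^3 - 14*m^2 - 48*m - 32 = (m + 1)*(m^3 + 2*m^2 - 16*m - 32) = (m + 1)*(m + 4)*(m^2 - 2*m - 8) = (m + 1)*(m + 2)*(m + 4)*(m - 4)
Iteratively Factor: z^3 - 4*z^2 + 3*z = (z - 3)*(z^2 - z) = (z - 3)*(z - 1)*(z)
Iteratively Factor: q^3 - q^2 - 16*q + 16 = (q - 1)*(q^2 - 16) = (q - 4)*(q - 1)*(q + 4)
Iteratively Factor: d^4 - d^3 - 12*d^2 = (d)*(d^3 - d^2 - 12*d) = d*(d + 3)*(d^2 - 4*d) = d^2*(d + 3)*(d - 4)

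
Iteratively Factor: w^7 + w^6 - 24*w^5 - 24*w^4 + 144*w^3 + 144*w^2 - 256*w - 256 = (w + 4)*(w^6 - 3*w^5 - 12*w^4 + 24*w^3 + 48*w^2 - 48*w - 64) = (w - 2)*(w + 4)*(w^5 - w^4 - 14*w^3 - 4*w^2 + 40*w + 32) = (w - 4)*(w - 2)*(w + 4)*(w^4 + 3*w^3 - 2*w^2 - 12*w - 8) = (w - 4)*(w - 2)^2*(w + 4)*(w^3 + 5*w^2 + 8*w + 4) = (w - 4)*(w - 2)^2*(w + 1)*(w + 4)*(w^2 + 4*w + 4) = (w - 4)*(w - 2)^2*(w + 1)*(w + 2)*(w + 4)*(w + 2)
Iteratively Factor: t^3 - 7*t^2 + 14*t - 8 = (t - 1)*(t^2 - 6*t + 8) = (t - 2)*(t - 1)*(t - 4)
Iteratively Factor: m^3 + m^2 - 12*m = (m)*(m^2 + m - 12) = m*(m - 3)*(m + 4)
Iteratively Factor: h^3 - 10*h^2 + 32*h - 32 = (h - 4)*(h^2 - 6*h + 8) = (h - 4)^2*(h - 2)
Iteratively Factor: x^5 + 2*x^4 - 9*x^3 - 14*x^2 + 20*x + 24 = (x - 2)*(x^4 + 4*x^3 - x^2 - 16*x - 12) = (x - 2)*(x + 3)*(x^3 + x^2 - 4*x - 4) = (x - 2)^2*(x + 3)*(x^2 + 3*x + 2) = (x - 2)^2*(x + 1)*(x + 3)*(x + 2)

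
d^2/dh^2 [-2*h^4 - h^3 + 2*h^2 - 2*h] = -24*h^2 - 6*h + 4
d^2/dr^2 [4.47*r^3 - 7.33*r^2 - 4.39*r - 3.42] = 26.82*r - 14.66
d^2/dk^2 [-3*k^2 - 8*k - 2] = -6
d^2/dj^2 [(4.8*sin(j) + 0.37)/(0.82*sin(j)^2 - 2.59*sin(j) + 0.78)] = (-3.22752*sin(j)^5 - 11.189392*sin(j)^4 + 27.232938*sin(j)^3 - 9.73962100000002*sin(j)^2 - 26.80311*sin(j) + 23.88461)/(0.551368*sin(j)^6 - 5.224548*sin(j)^5 + 18.075342*sin(j)^4 - 27.313363*sin(j)^3 + 17.193618*sin(j)^2 - 4.727268*sin(j) + 0.474552)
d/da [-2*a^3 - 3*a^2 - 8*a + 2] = -6*a^2 - 6*a - 8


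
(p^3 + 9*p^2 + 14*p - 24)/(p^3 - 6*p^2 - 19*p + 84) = (p^2 + 5*p - 6)/(p^2 - 10*p + 21)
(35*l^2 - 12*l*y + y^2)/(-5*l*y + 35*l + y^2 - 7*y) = (-7*l + y)/(y - 7)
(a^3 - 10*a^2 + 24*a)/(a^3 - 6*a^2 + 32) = a*(a - 6)/(a^2 - 2*a - 8)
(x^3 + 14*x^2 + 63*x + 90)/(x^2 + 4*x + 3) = (x^2 + 11*x + 30)/(x + 1)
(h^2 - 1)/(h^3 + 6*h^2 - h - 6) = 1/(h + 6)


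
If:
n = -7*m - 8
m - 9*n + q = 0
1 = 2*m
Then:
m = 1/2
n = -23/2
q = -104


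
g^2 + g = g*(g + 1)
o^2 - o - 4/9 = (o - 4/3)*(o + 1/3)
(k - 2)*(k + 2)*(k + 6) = k^3 + 6*k^2 - 4*k - 24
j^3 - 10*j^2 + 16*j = j*(j - 8)*(j - 2)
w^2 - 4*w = w*(w - 4)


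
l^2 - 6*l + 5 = (l - 5)*(l - 1)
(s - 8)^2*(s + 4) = s^3 - 12*s^2 + 256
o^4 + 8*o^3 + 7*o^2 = o^2*(o + 1)*(o + 7)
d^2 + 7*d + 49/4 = (d + 7/2)^2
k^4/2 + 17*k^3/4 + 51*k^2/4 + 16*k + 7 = (k/2 + 1)*(k + 1)*(k + 2)*(k + 7/2)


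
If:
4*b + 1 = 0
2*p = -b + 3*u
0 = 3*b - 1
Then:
No Solution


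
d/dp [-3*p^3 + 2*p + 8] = 2 - 9*p^2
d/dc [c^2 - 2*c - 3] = 2*c - 2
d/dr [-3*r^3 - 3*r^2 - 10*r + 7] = -9*r^2 - 6*r - 10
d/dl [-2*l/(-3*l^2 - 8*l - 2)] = 2*(2 - 3*l^2)/(9*l^4 + 48*l^3 + 76*l^2 + 32*l + 4)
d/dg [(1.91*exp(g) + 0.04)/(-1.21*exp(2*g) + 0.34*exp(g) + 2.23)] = (2.3111*exp(2*g) + 0.0968*exp(g) + 4.2457)*exp(g)/(1.4641*exp(4*g) - 0.8228*exp(3*g) - 5.281*exp(2*g) + 1.5164*exp(g) + 4.9729)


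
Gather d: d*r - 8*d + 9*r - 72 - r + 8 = d*(r - 8) + 8*r - 64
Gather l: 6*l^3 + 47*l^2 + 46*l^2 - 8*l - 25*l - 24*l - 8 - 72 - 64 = 6*l^3 + 93*l^2 - 57*l - 144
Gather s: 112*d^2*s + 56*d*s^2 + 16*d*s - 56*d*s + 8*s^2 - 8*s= s^2*(56*d + 8) + s*(112*d^2 - 40*d - 8)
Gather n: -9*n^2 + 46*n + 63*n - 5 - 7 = -9*n^2 + 109*n - 12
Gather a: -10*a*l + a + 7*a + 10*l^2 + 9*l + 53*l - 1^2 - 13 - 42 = a*(8 - 10*l) + 10*l^2 + 62*l - 56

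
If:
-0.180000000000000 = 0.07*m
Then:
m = -2.57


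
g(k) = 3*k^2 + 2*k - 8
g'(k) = 6*k + 2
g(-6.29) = 98.11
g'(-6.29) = -35.74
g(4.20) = 53.32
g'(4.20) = 27.20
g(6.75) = 142.19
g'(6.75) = 42.50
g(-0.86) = -7.50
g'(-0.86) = -3.16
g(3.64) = 39.03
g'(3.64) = 23.84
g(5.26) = 85.52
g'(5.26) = 33.56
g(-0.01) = -8.02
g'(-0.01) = 1.94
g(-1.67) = -2.97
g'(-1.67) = -8.02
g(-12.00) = 400.00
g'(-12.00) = -70.00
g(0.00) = -8.00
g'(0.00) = 2.00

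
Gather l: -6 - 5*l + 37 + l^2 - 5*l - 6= l^2 - 10*l + 25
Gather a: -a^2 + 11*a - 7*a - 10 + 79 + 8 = -a^2 + 4*a + 77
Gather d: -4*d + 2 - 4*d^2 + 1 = -4*d^2 - 4*d + 3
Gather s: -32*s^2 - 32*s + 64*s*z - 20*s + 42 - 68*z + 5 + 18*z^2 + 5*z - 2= -32*s^2 + s*(64*z - 52) + 18*z^2 - 63*z + 45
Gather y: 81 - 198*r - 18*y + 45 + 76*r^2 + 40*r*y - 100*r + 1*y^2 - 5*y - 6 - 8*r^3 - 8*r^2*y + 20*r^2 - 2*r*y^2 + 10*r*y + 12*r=-8*r^3 + 96*r^2 - 286*r + y^2*(1 - 2*r) + y*(-8*r^2 + 50*r - 23) + 120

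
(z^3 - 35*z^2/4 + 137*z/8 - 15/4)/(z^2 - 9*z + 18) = (8*z^2 - 22*z + 5)/(8*(z - 3))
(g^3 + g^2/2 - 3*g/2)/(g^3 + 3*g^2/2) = (g - 1)/g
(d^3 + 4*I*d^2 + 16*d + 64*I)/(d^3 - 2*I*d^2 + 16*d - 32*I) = (d + 4*I)/(d - 2*I)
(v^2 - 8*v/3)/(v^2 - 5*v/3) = (3*v - 8)/(3*v - 5)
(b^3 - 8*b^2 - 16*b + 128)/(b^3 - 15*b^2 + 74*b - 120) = (b^2 - 4*b - 32)/(b^2 - 11*b + 30)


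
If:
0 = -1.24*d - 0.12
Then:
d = -0.10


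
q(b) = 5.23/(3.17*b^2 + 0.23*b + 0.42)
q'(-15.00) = 0.00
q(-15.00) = 0.01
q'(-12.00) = 0.00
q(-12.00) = 0.01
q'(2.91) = -0.13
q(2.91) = 0.19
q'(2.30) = -0.25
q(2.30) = 0.30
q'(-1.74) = 0.61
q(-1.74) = 0.54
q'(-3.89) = 0.06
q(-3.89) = 0.11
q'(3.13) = -0.10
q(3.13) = 0.16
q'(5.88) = -0.02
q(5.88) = 0.05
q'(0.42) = -13.07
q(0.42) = 4.86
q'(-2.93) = 0.13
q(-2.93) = 0.19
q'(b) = 5.23*(-6.34*b - 0.23)/(3.17*b^2 + 0.23*b + 0.42)^2 = (-33.1582*b - 1.2029)/(3.17*b^2 + 0.23*b + 0.42)^2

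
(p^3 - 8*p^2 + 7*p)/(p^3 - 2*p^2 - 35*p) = (p - 1)/(p + 5)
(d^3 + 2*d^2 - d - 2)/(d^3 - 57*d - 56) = (d^2 + d - 2)/(d^2 - d - 56)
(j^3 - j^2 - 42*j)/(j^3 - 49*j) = (j + 6)/(j + 7)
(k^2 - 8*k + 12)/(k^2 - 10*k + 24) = (k - 2)/(k - 4)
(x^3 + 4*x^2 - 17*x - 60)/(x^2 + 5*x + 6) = (x^2 + x - 20)/(x + 2)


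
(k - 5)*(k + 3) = k^2 - 2*k - 15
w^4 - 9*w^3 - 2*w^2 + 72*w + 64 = (w - 8)*(w - 4)*(w + 1)*(w + 2)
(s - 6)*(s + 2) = s^2 - 4*s - 12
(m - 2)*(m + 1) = m^2 - m - 2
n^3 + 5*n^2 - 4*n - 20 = (n - 2)*(n + 2)*(n + 5)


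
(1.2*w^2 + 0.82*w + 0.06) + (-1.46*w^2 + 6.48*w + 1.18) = -0.26*w^2 + 7.3*w + 1.24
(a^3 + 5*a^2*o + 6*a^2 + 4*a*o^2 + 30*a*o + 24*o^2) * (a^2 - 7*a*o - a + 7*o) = a^5 - 2*a^4*o + 5*a^4 - 31*a^3*o^2 - 10*a^3*o - 6*a^3 - 28*a^2*o^3 - 155*a^2*o^2 + 12*a^2*o - 140*a*o^3 + 186*a*o^2 + 168*o^3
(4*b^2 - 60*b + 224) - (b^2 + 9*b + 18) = 3*b^2 - 69*b + 206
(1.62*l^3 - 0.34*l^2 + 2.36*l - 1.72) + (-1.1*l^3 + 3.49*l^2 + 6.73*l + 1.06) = 0.52*l^3 + 3.15*l^2 + 9.09*l - 0.66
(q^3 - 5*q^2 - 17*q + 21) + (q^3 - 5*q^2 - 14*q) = 2*q^3 - 10*q^2 - 31*q + 21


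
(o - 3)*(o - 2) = o^2 - 5*o + 6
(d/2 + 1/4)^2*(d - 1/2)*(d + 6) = d^4/4 + 13*d^3/8 + 11*d^2/16 - 13*d/32 - 3/16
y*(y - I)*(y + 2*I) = y^3 + I*y^2 + 2*y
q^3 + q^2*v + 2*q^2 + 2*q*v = q*(q + 2)*(q + v)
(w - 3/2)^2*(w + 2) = w^3 - w^2 - 15*w/4 + 9/2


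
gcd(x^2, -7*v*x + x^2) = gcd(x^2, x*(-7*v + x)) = x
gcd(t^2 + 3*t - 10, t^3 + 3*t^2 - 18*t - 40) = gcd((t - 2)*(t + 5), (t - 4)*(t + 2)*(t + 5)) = t + 5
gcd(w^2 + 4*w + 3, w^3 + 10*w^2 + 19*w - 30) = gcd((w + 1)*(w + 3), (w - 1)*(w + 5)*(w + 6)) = 1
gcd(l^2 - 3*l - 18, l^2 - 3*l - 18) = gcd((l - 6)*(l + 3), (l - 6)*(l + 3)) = l^2 - 3*l - 18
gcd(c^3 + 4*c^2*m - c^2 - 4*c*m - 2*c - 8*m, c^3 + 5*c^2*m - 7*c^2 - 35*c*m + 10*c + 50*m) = c - 2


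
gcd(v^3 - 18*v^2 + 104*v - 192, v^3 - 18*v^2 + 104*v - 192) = v^3 - 18*v^2 + 104*v - 192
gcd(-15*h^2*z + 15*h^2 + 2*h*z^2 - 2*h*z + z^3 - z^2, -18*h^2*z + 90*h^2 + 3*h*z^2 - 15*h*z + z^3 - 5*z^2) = -3*h + z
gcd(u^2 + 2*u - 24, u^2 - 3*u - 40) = 1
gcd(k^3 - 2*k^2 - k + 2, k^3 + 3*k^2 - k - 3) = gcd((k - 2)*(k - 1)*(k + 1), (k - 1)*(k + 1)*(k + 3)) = k^2 - 1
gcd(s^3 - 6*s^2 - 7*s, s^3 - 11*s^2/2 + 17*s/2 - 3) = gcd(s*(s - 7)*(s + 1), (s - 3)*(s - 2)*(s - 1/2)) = 1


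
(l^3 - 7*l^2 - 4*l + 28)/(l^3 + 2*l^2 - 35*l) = (l^3 - 7*l^2 - 4*l + 28)/(l*(l^2 + 2*l - 35))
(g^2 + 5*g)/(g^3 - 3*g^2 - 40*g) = 1/(g - 8)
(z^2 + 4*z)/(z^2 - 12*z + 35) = z*(z + 4)/(z^2 - 12*z + 35)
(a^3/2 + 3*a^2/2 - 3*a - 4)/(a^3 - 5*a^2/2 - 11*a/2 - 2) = (a^2 + 2*a - 8)/(2*a^2 - 7*a - 4)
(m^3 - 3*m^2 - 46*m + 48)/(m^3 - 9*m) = (m^3 - 3*m^2 - 46*m + 48)/(m*(m^2 - 9))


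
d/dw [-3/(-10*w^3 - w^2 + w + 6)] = 3*(-30*w^2 - 2*w + 1)/(10*w^3 + w^2 - w - 6)^2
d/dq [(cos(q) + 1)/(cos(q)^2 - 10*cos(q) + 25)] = (cos(q) + 7)*sin(q)/(cos(q) - 5)^3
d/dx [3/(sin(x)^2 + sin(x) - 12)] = -3*(2*sin(x) + 1)*cos(x)/(sin(x)^2 + sin(x) - 12)^2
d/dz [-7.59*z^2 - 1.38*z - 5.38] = -15.18*z - 1.38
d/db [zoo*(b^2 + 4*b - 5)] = zoo*(b + 2)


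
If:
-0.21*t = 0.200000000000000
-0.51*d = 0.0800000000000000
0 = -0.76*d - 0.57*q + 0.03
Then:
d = -0.16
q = 0.26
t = -0.95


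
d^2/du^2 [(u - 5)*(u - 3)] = 2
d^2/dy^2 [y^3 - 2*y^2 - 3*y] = 6*y - 4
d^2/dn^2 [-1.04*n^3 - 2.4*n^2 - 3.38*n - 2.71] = -6.24*n - 4.8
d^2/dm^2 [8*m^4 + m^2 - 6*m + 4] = 96*m^2 + 2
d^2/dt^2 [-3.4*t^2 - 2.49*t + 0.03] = -6.80000000000000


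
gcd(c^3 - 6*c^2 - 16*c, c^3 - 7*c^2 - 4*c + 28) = c + 2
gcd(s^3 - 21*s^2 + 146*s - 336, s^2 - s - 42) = s - 7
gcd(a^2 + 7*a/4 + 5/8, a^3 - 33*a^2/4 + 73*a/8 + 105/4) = a + 5/4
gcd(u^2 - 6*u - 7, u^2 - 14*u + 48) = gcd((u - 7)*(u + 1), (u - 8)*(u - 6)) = 1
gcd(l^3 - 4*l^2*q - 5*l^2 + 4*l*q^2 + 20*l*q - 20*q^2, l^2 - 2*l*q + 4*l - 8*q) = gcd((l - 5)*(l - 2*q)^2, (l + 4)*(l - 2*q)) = -l + 2*q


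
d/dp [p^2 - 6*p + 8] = 2*p - 6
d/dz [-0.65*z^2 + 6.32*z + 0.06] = 6.32 - 1.3*z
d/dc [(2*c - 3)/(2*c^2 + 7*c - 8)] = (-4*c^2 + 12*c + 5)/(4*c^4 + 28*c^3 + 17*c^2 - 112*c + 64)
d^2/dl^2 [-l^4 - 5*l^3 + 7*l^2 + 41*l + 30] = -12*l^2 - 30*l + 14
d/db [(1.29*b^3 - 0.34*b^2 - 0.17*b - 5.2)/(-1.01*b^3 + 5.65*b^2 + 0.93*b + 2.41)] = (4.44089209850063e-16*b^5 + 6.9451*b^4 + 2.056*b^3 - 5.785*b^2 + 57.1212*b + 4.4263)/(1.0201*b^6 - 11.413*b^5 + 30.0439*b^4 + 5.6408*b^3 + 28.0979*b^2 + 4.4826*b + 5.8081)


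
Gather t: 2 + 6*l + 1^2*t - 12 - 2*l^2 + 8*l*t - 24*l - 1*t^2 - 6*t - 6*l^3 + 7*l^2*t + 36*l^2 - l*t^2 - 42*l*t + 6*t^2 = -6*l^3 + 34*l^2 - 18*l + t^2*(5 - l) + t*(7*l^2 - 34*l - 5) - 10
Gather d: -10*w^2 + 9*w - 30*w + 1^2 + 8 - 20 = -10*w^2 - 21*w - 11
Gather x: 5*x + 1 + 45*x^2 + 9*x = 45*x^2 + 14*x + 1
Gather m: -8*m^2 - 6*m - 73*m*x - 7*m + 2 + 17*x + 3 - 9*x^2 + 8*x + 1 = -8*m^2 + m*(-73*x - 13) - 9*x^2 + 25*x + 6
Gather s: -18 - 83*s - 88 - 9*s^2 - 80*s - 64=-9*s^2 - 163*s - 170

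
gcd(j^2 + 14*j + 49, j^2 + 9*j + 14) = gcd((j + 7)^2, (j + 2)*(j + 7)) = j + 7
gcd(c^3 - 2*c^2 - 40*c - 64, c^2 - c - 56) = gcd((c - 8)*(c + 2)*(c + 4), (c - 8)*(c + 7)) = c - 8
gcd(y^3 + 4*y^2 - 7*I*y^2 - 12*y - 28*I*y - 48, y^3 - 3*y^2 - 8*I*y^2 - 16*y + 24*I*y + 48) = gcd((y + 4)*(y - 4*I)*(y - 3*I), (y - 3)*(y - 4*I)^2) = y - 4*I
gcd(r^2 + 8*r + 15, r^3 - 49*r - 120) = r^2 + 8*r + 15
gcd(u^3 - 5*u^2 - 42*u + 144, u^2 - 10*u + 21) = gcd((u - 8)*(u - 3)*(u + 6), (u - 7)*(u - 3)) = u - 3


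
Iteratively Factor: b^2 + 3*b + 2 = (b + 1)*(b + 2)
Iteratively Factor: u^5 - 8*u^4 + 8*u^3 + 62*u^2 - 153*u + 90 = (u - 5)*(u^4 - 3*u^3 - 7*u^2 + 27*u - 18) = (u - 5)*(u - 2)*(u^3 - u^2 - 9*u + 9) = (u - 5)*(u - 3)*(u - 2)*(u^2 + 2*u - 3) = (u - 5)*(u - 3)*(u - 2)*(u + 3)*(u - 1)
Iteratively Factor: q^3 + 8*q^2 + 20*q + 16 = (q + 2)*(q^2 + 6*q + 8) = (q + 2)^2*(q + 4)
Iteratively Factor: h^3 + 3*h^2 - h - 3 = (h + 1)*(h^2 + 2*h - 3) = (h + 1)*(h + 3)*(h - 1)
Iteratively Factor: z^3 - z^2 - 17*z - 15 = (z - 5)*(z^2 + 4*z + 3) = (z - 5)*(z + 3)*(z + 1)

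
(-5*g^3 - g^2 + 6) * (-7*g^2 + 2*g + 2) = 35*g^5 - 3*g^4 - 12*g^3 - 44*g^2 + 12*g + 12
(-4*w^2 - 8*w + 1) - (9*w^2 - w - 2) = -13*w^2 - 7*w + 3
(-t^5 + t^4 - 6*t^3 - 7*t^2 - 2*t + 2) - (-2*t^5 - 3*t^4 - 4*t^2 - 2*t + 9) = t^5 + 4*t^4 - 6*t^3 - 3*t^2 - 7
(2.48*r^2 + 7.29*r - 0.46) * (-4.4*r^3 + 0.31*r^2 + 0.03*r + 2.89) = -10.912*r^5 - 31.3072*r^4 + 4.3583*r^3 + 7.2433*r^2 + 21.0543*r - 1.3294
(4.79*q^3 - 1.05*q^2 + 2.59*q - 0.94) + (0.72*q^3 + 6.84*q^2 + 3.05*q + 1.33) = 5.51*q^3 + 5.79*q^2 + 5.64*q + 0.39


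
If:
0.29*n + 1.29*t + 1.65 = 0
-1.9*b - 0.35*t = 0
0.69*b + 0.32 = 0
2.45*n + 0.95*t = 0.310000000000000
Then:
No Solution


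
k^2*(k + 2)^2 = k^4 + 4*k^3 + 4*k^2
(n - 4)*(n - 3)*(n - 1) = n^3 - 8*n^2 + 19*n - 12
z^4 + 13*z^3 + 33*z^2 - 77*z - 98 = (z - 2)*(z + 1)*(z + 7)^2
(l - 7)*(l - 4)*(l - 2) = l^3 - 13*l^2 + 50*l - 56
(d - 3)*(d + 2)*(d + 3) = d^3 + 2*d^2 - 9*d - 18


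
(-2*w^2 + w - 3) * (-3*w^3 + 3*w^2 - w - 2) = 6*w^5 - 9*w^4 + 14*w^3 - 6*w^2 + w + 6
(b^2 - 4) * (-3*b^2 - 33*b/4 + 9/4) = -3*b^4 - 33*b^3/4 + 57*b^2/4 + 33*b - 9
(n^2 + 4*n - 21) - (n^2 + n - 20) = 3*n - 1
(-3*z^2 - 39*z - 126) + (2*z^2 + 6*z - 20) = -z^2 - 33*z - 146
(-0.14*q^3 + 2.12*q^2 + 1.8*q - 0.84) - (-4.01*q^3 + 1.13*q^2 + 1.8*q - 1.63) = 3.87*q^3 + 0.99*q^2 + 0.79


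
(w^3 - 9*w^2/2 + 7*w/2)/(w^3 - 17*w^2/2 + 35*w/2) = (w - 1)/(w - 5)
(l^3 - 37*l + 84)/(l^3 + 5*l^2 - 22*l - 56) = (l - 3)/(l + 2)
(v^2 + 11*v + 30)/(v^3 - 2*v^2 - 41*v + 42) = (v + 5)/(v^2 - 8*v + 7)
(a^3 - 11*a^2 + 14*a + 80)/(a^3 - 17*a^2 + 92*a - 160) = (a + 2)/(a - 4)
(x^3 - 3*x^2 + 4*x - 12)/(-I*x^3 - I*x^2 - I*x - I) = I*(x^3 - 3*x^2 + 4*x - 12)/(x^3 + x^2 + x + 1)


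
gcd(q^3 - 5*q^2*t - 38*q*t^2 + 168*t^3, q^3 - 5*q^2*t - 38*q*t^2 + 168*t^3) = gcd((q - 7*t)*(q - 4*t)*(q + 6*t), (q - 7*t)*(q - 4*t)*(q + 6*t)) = q^3 - 5*q^2*t - 38*q*t^2 + 168*t^3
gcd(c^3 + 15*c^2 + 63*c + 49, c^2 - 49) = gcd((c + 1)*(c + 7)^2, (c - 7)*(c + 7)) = c + 7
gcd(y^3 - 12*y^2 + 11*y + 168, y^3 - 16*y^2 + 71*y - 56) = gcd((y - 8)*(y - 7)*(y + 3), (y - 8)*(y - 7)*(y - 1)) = y^2 - 15*y + 56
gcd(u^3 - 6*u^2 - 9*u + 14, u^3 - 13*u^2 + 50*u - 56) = u - 7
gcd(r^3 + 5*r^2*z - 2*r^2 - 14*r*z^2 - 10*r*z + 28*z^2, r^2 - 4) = r - 2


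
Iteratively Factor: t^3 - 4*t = (t + 2)*(t^2 - 2*t) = t*(t + 2)*(t - 2)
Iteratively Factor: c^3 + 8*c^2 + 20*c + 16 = (c + 2)*(c^2 + 6*c + 8) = (c + 2)*(c + 4)*(c + 2)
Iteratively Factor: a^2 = (a)*(a)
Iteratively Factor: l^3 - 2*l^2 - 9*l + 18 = (l + 3)*(l^2 - 5*l + 6) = (l - 2)*(l + 3)*(l - 3)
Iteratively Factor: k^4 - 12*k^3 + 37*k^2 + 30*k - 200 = (k + 2)*(k^3 - 14*k^2 + 65*k - 100) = (k - 5)*(k + 2)*(k^2 - 9*k + 20) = (k - 5)^2*(k + 2)*(k - 4)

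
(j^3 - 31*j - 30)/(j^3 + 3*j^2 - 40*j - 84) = (j^2 + 6*j + 5)/(j^2 + 9*j + 14)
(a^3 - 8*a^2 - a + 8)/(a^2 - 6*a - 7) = (a^2 - 9*a + 8)/(a - 7)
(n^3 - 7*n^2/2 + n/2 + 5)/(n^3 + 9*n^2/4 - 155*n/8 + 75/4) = 4*(n^2 - n - 2)/(4*n^2 + 19*n - 30)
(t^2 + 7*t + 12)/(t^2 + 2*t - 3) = (t + 4)/(t - 1)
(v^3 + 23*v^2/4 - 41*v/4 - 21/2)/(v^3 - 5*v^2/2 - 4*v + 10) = (4*v^2 + 31*v + 21)/(2*(2*v^2 - v - 10))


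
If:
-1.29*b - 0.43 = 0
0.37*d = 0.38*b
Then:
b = -0.33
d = -0.34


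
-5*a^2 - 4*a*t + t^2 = (-5*a + t)*(a + t)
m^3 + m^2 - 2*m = m*(m - 1)*(m + 2)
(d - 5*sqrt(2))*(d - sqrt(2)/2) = d^2 - 11*sqrt(2)*d/2 + 5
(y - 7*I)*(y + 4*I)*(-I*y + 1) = -I*y^3 - 2*y^2 - 31*I*y + 28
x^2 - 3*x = x*(x - 3)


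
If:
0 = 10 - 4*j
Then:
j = 5/2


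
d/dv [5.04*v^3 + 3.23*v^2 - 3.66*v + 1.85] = 15.12*v^2 + 6.46*v - 3.66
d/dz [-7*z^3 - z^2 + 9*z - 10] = -21*z^2 - 2*z + 9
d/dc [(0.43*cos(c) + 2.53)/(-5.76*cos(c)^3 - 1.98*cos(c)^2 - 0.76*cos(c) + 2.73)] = -(4.9536*cos(c)^3 + 44.5698*cos(c)^2 + 10.0188*cos(c) + 3.09670000000001)*sin(c)/(5.76*cos(c)^3 + 1.98*cos(c)^2 + 0.76*cos(c) - 2.73)^2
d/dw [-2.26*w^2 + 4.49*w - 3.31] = 4.49 - 4.52*w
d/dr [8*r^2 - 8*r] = 16*r - 8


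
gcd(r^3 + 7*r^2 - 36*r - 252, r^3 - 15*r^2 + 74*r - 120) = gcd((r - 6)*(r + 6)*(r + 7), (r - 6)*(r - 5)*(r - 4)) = r - 6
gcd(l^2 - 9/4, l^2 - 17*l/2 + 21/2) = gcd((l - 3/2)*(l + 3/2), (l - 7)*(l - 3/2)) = l - 3/2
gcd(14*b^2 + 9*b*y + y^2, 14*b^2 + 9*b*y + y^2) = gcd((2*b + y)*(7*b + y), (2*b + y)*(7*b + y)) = 14*b^2 + 9*b*y + y^2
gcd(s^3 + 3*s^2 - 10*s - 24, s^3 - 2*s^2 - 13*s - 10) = s + 2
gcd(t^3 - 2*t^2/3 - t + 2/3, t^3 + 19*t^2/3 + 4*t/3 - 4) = t^2 + t/3 - 2/3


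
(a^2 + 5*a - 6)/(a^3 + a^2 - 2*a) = (a + 6)/(a*(a + 2))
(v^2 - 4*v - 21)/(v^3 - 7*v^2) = (v + 3)/v^2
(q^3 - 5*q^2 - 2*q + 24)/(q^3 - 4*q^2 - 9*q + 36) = (q + 2)/(q + 3)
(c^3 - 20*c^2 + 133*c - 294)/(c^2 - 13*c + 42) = c - 7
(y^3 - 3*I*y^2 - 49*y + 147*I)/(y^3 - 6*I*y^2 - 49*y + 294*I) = (y - 3*I)/(y - 6*I)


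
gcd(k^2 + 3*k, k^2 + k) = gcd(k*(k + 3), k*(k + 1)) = k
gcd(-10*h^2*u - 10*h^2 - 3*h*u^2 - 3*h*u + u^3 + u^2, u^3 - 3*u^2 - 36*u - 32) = u + 1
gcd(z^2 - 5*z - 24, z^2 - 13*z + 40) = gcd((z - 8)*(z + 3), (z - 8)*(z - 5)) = z - 8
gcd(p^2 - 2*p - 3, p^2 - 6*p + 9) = p - 3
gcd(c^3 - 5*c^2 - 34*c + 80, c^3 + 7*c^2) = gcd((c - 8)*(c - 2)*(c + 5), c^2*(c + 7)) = 1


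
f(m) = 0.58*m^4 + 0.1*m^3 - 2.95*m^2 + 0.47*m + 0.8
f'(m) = 2.32*m^3 + 0.3*m^2 - 5.9*m + 0.47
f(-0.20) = 0.59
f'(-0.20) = 1.64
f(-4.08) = 103.70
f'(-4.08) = -128.03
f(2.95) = 23.01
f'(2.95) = 45.24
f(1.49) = -1.86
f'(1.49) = 0.02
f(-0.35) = 0.28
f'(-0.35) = 2.47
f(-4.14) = 111.58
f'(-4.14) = -134.58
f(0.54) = 0.26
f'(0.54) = -2.26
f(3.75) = 81.05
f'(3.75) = 104.91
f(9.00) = 3644.36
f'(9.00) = 1662.95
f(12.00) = 11781.32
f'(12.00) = 3981.83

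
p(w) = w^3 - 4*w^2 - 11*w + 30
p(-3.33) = -14.65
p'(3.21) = -5.77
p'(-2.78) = 34.43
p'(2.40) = -12.92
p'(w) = 3*w^2 - 8*w - 11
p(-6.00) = -264.00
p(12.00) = 1050.00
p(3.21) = -13.45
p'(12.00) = 325.00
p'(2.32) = -13.41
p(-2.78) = 8.18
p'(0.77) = -15.38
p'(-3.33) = 48.91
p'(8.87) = 154.07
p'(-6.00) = 145.00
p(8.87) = 315.59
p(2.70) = -9.18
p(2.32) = -4.56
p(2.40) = -5.62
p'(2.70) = -10.73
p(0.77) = 19.61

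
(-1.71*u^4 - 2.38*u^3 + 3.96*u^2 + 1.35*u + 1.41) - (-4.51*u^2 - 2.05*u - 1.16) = -1.71*u^4 - 2.38*u^3 + 8.47*u^2 + 3.4*u + 2.57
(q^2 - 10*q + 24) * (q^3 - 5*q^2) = q^5 - 15*q^4 + 74*q^3 - 120*q^2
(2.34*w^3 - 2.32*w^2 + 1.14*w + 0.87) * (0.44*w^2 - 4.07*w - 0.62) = 1.0296*w^5 - 10.5446*w^4 + 8.4932*w^3 - 2.8186*w^2 - 4.2477*w - 0.5394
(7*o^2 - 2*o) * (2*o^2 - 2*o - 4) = 14*o^4 - 18*o^3 - 24*o^2 + 8*o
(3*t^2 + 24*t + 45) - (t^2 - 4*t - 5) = 2*t^2 + 28*t + 50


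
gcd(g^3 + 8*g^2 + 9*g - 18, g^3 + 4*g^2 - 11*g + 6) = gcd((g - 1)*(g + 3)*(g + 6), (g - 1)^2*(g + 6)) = g^2 + 5*g - 6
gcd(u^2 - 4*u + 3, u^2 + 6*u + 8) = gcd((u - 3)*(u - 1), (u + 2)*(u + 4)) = 1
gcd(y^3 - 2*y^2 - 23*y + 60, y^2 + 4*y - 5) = y + 5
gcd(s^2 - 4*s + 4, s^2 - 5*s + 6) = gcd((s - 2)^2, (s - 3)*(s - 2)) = s - 2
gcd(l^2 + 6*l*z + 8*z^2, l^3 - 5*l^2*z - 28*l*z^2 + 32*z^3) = l + 4*z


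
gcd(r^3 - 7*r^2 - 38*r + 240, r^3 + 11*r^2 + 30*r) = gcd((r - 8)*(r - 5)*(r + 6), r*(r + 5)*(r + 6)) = r + 6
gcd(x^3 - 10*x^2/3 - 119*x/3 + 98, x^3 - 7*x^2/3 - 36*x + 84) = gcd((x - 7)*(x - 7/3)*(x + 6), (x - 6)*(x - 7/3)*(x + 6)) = x^2 + 11*x/3 - 14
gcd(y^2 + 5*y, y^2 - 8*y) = y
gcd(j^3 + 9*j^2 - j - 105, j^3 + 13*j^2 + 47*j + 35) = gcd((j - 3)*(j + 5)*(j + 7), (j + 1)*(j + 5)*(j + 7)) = j^2 + 12*j + 35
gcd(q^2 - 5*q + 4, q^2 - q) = q - 1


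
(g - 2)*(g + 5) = g^2 + 3*g - 10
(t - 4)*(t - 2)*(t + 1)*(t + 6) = t^4 + t^3 - 28*t^2 + 20*t + 48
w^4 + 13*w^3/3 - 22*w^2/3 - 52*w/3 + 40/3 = (w - 2)*(w - 2/3)*(w + 2)*(w + 5)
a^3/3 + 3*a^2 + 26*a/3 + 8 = (a/3 + 1)*(a + 2)*(a + 4)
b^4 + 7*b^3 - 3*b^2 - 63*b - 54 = (b - 3)*(b + 1)*(b + 3)*(b + 6)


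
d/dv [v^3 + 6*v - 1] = 3*v^2 + 6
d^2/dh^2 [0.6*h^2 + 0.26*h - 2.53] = 1.20000000000000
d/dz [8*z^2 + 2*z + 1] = 16*z + 2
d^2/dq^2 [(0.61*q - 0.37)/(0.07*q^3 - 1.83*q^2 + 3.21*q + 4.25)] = (0.017934*q^5 - 0.490602*q^4 + 4.569876*q^3 - 10.111092*q^2 + 42.167046*q - 30.024234)/(0.000343*q^9 - 0.026901*q^8 + 0.750456*q^7 - 8.533218*q^6 + 31.147218*q^5 - 8.141184*q^4 - 112.925364*q^3 + 32.21415*q^2 + 173.941875*q + 76.765625)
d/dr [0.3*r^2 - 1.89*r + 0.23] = 0.6*r - 1.89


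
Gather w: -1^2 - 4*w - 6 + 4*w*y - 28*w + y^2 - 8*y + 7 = w*(4*y - 32) + y^2 - 8*y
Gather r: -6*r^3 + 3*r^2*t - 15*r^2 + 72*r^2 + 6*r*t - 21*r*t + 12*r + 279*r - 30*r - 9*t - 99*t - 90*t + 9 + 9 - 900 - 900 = -6*r^3 + r^2*(3*t + 57) + r*(261 - 15*t) - 198*t - 1782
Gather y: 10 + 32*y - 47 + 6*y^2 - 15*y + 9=6*y^2 + 17*y - 28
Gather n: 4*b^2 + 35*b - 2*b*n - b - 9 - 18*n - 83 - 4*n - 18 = 4*b^2 + 34*b + n*(-2*b - 22) - 110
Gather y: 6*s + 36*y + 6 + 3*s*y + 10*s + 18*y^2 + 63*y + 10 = 16*s + 18*y^2 + y*(3*s + 99) + 16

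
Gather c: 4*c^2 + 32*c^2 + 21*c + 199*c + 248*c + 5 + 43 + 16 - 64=36*c^2 + 468*c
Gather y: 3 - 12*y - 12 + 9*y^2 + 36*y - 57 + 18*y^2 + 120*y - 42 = 27*y^2 + 144*y - 108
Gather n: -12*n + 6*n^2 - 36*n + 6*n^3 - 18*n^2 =6*n^3 - 12*n^2 - 48*n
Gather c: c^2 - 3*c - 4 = c^2 - 3*c - 4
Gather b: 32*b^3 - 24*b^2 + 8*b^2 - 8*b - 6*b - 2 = 32*b^3 - 16*b^2 - 14*b - 2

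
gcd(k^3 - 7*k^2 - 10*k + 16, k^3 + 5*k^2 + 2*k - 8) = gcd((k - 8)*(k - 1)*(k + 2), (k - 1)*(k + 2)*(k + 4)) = k^2 + k - 2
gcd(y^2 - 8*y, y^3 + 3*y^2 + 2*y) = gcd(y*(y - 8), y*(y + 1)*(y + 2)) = y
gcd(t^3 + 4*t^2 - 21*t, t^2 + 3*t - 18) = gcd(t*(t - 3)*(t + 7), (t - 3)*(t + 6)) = t - 3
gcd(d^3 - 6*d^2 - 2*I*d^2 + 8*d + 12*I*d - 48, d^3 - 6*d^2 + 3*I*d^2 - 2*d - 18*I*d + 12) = d^2 + d*(-6 + 2*I) - 12*I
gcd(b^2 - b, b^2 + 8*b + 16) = 1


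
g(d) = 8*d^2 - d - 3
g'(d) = 16*d - 1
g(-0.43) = -1.09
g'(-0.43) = -7.88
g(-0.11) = -2.79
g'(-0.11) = -2.76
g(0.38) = -2.22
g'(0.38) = 5.08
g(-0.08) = -2.87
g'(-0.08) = -2.28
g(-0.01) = -2.99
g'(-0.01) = -1.16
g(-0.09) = -2.85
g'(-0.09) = -2.44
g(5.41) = 225.73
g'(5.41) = 85.56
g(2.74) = 54.32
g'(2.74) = 42.84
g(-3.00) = 72.00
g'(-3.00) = -49.00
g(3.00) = 66.00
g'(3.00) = 47.00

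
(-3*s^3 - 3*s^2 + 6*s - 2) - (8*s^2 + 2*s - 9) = -3*s^3 - 11*s^2 + 4*s + 7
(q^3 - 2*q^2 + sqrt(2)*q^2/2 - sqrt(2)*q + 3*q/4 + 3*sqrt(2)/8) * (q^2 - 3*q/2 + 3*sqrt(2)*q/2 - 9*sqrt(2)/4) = q^5 - 7*q^4/2 + 2*sqrt(2)*q^4 - 7*sqrt(2)*q^3 + 21*q^3/4 - 51*q^2/8 + 15*sqrt(2)*q^2/2 - 9*sqrt(2)*q/4 + 45*q/8 - 27/16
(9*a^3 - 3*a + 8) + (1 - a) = 9*a^3 - 4*a + 9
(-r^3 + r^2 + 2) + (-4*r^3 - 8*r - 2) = -5*r^3 + r^2 - 8*r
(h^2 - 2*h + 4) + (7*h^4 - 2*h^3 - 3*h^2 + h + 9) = 7*h^4 - 2*h^3 - 2*h^2 - h + 13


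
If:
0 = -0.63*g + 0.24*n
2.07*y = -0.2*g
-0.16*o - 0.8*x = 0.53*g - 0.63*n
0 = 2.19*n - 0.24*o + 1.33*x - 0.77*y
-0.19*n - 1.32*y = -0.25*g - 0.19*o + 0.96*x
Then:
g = 0.00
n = 0.00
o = 0.00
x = 0.00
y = 0.00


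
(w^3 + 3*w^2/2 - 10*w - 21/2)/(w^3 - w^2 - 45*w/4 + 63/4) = 2*(w + 1)/(2*w - 3)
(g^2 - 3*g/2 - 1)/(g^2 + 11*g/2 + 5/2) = (g - 2)/(g + 5)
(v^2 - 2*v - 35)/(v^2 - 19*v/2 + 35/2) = 2*(v + 5)/(2*v - 5)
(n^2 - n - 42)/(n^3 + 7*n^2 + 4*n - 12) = (n - 7)/(n^2 + n - 2)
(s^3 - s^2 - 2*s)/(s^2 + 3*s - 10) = s*(s + 1)/(s + 5)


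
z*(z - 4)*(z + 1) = z^3 - 3*z^2 - 4*z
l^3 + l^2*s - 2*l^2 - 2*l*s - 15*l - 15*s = (l - 5)*(l + 3)*(l + s)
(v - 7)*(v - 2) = v^2 - 9*v + 14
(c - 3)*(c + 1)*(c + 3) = c^3 + c^2 - 9*c - 9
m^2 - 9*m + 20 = (m - 5)*(m - 4)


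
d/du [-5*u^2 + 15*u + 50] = 15 - 10*u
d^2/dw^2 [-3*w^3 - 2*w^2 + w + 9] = -18*w - 4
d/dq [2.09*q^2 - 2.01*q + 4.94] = 4.18*q - 2.01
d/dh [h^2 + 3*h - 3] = 2*h + 3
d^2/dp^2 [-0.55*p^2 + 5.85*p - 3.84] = -1.10000000000000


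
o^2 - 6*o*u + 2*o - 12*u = (o + 2)*(o - 6*u)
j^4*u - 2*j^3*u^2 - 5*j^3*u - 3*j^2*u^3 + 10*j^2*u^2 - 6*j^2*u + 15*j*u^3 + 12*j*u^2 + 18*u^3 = (j - 6)*(j - 3*u)*(j + u)*(j*u + u)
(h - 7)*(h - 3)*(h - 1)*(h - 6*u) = h^4 - 6*h^3*u - 11*h^3 + 66*h^2*u + 31*h^2 - 186*h*u - 21*h + 126*u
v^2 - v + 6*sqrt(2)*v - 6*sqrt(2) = (v - 1)*(v + 6*sqrt(2))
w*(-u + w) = -u*w + w^2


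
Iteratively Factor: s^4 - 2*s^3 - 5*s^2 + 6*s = (s - 3)*(s^3 + s^2 - 2*s) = (s - 3)*(s + 2)*(s^2 - s) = s*(s - 3)*(s + 2)*(s - 1)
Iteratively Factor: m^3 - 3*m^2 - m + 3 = (m - 3)*(m^2 - 1) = (m - 3)*(m - 1)*(m + 1)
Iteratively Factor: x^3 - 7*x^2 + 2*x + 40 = (x + 2)*(x^2 - 9*x + 20) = (x - 5)*(x + 2)*(x - 4)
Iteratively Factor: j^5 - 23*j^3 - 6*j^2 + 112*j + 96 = (j + 4)*(j^4 - 4*j^3 - 7*j^2 + 22*j + 24) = (j - 4)*(j + 4)*(j^3 - 7*j - 6) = (j - 4)*(j - 3)*(j + 4)*(j^2 + 3*j + 2) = (j - 4)*(j - 3)*(j + 2)*(j + 4)*(j + 1)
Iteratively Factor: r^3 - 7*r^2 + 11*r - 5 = (r - 1)*(r^2 - 6*r + 5) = (r - 1)^2*(r - 5)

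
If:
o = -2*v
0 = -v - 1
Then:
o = 2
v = -1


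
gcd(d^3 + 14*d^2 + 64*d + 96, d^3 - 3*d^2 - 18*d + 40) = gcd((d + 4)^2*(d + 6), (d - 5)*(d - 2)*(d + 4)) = d + 4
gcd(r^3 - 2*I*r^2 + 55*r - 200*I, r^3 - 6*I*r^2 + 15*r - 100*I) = r^2 - 10*I*r - 25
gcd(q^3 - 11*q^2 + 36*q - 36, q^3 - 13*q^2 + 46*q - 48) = q^2 - 5*q + 6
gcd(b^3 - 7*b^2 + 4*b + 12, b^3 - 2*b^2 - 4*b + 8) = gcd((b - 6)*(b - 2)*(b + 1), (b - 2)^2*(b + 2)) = b - 2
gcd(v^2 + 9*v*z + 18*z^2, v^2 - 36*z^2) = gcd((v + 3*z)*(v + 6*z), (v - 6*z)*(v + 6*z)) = v + 6*z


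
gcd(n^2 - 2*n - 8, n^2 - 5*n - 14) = n + 2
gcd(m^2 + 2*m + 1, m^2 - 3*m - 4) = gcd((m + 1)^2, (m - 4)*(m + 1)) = m + 1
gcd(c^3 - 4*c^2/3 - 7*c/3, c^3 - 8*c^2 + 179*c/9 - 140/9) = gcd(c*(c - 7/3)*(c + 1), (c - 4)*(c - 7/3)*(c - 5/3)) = c - 7/3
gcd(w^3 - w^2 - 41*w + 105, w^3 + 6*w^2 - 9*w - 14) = w + 7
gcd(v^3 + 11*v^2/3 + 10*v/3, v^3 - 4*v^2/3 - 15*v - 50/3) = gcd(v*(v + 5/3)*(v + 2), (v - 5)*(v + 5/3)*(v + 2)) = v^2 + 11*v/3 + 10/3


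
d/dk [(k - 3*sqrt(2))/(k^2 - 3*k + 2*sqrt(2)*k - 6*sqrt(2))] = (k^2 - 3*k + 2*sqrt(2)*k - (k - 3*sqrt(2))*(2*k - 3 + 2*sqrt(2)) - 6*sqrt(2))/(k^2 - 3*k + 2*sqrt(2)*k - 6*sqrt(2))^2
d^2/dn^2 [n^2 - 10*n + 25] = 2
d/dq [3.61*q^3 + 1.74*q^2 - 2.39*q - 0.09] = 10.83*q^2 + 3.48*q - 2.39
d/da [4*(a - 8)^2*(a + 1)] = 12*(a - 8)*(a - 2)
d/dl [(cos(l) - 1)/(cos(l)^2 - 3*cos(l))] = (sin(l) + 3*sin(l)/cos(l)^2 - 2*tan(l))/(cos(l) - 3)^2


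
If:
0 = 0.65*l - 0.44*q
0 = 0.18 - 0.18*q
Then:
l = 0.68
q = 1.00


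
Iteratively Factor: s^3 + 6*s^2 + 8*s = (s)*(s^2 + 6*s + 8) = s*(s + 4)*(s + 2)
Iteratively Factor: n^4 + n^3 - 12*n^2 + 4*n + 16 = (n - 2)*(n^3 + 3*n^2 - 6*n - 8) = (n - 2)*(n + 1)*(n^2 + 2*n - 8) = (n - 2)^2*(n + 1)*(n + 4)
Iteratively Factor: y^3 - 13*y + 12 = (y + 4)*(y^2 - 4*y + 3) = (y - 1)*(y + 4)*(y - 3)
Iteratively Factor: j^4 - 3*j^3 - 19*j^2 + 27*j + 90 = (j - 3)*(j^3 - 19*j - 30) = (j - 5)*(j - 3)*(j^2 + 5*j + 6) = (j - 5)*(j - 3)*(j + 2)*(j + 3)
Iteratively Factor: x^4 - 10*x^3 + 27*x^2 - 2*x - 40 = (x + 1)*(x^3 - 11*x^2 + 38*x - 40) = (x - 2)*(x + 1)*(x^2 - 9*x + 20) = (x - 5)*(x - 2)*(x + 1)*(x - 4)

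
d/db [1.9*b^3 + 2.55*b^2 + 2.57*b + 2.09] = 5.7*b^2 + 5.1*b + 2.57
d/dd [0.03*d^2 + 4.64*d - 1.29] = 0.06*d + 4.64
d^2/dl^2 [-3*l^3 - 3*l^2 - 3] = -18*l - 6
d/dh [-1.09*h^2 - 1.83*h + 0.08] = -2.18*h - 1.83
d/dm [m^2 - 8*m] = 2*m - 8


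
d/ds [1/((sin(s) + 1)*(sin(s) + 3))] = -2*(sin(s) + 2)*cos(s)/((sin(s) + 1)^2*(sin(s) + 3)^2)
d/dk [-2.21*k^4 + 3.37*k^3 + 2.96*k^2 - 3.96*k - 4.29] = -8.84*k^3 + 10.11*k^2 + 5.92*k - 3.96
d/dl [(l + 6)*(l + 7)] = 2*l + 13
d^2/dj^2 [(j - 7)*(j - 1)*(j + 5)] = 6*j - 6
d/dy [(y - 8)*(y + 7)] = 2*y - 1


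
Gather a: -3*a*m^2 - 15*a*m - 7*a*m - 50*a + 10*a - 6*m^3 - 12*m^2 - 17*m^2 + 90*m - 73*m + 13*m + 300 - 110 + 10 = a*(-3*m^2 - 22*m - 40) - 6*m^3 - 29*m^2 + 30*m + 200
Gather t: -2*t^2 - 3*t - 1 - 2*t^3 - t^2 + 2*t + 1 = -2*t^3 - 3*t^2 - t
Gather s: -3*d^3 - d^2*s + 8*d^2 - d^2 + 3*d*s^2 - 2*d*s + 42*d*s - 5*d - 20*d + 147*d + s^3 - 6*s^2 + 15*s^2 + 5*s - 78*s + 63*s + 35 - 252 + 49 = -3*d^3 + 7*d^2 + 122*d + s^3 + s^2*(3*d + 9) + s*(-d^2 + 40*d - 10) - 168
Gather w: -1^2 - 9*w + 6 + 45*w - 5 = 36*w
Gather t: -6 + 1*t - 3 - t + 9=0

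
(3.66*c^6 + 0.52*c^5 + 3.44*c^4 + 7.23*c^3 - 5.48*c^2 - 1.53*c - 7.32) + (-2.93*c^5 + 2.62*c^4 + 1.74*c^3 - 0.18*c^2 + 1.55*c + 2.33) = 3.66*c^6 - 2.41*c^5 + 6.06*c^4 + 8.97*c^3 - 5.66*c^2 + 0.02*c - 4.99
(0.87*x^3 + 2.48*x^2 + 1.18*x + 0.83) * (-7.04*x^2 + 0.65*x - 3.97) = -6.1248*x^5 - 16.8937*x^4 - 10.1491*x^3 - 14.9218*x^2 - 4.1451*x - 3.2951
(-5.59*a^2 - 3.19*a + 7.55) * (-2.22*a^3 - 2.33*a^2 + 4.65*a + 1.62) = 12.4098*a^5 + 20.1065*a^4 - 35.3218*a^3 - 41.4808*a^2 + 29.9397*a + 12.231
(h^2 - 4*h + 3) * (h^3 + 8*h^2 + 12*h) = h^5 + 4*h^4 - 17*h^3 - 24*h^2 + 36*h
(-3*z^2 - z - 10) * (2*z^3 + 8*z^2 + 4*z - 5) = -6*z^5 - 26*z^4 - 40*z^3 - 69*z^2 - 35*z + 50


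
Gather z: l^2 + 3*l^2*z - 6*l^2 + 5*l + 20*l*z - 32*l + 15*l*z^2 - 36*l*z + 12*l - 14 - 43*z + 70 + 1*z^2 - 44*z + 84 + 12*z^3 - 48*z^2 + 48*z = -5*l^2 - 15*l + 12*z^3 + z^2*(15*l - 47) + z*(3*l^2 - 16*l - 39) + 140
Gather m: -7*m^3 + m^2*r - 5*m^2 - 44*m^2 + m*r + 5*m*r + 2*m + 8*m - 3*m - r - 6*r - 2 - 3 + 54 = -7*m^3 + m^2*(r - 49) + m*(6*r + 7) - 7*r + 49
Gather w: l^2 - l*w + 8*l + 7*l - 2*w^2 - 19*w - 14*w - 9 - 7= l^2 + 15*l - 2*w^2 + w*(-l - 33) - 16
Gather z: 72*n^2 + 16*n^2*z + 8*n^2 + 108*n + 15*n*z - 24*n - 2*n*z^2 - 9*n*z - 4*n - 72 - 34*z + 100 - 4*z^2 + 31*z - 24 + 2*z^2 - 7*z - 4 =80*n^2 + 80*n + z^2*(-2*n - 2) + z*(16*n^2 + 6*n - 10)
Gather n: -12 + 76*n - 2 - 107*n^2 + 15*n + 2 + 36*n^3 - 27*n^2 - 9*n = 36*n^3 - 134*n^2 + 82*n - 12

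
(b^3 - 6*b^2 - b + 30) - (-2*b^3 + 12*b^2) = 3*b^3 - 18*b^2 - b + 30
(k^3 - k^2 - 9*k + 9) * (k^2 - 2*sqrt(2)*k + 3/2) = k^5 - 2*sqrt(2)*k^4 - k^4 - 15*k^3/2 + 2*sqrt(2)*k^3 + 15*k^2/2 + 18*sqrt(2)*k^2 - 18*sqrt(2)*k - 27*k/2 + 27/2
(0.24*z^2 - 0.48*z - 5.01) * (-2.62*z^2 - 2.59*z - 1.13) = -0.6288*z^4 + 0.636*z^3 + 14.0982*z^2 + 13.5183*z + 5.6613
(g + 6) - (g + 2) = 4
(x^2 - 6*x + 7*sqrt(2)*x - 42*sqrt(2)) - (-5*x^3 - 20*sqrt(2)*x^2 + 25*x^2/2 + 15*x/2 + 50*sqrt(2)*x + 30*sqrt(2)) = 5*x^3 - 23*x^2/2 + 20*sqrt(2)*x^2 - 43*sqrt(2)*x - 27*x/2 - 72*sqrt(2)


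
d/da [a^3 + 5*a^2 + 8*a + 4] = 3*a^2 + 10*a + 8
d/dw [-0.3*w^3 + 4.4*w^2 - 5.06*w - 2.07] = -0.9*w^2 + 8.8*w - 5.06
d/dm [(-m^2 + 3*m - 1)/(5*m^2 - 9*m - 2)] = (-6*m^2 + 14*m - 15)/(25*m^4 - 90*m^3 + 61*m^2 + 36*m + 4)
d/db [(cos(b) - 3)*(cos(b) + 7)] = -2*(cos(b) + 2)*sin(b)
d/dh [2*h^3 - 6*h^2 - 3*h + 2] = 6*h^2 - 12*h - 3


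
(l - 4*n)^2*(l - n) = l^3 - 9*l^2*n + 24*l*n^2 - 16*n^3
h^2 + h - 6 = (h - 2)*(h + 3)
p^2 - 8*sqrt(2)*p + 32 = (p - 4*sqrt(2))^2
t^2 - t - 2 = (t - 2)*(t + 1)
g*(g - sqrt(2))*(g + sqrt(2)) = g^3 - 2*g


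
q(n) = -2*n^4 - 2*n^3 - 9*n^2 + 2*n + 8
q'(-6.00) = 1622.00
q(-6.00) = -2488.00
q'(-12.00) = 13178.00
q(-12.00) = -39328.00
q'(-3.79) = 419.55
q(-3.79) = -432.63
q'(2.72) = -252.34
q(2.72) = -202.87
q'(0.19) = -1.69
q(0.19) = 8.04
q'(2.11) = -137.84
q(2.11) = -86.28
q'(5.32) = -1468.12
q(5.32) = -2139.27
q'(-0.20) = 5.42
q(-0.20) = 7.25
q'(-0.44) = 9.44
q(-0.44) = 5.47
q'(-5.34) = 1145.21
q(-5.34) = -1581.05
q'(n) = -8*n^3 - 6*n^2 - 18*n + 2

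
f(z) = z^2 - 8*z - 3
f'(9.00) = 10.00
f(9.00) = 6.00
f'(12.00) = 16.00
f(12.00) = 45.00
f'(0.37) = -7.26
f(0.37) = -5.82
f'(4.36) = 0.72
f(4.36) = -18.87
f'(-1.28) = -10.56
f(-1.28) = 8.88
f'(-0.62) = -9.24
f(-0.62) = 2.34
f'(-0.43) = -8.86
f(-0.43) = 0.62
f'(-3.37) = -14.74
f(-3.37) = 35.32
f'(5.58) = 3.16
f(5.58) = -16.50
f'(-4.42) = -16.84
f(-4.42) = 51.90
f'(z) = 2*z - 8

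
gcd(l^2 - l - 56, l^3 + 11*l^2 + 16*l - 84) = l + 7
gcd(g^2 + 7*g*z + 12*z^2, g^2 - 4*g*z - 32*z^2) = g + 4*z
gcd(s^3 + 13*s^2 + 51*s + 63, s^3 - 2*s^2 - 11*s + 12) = s + 3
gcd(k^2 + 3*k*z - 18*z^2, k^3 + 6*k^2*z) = k + 6*z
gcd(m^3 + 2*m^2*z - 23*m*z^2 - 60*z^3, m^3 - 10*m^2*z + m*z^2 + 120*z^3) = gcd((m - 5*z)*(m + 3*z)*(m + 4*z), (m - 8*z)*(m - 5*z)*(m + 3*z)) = -m^2 + 2*m*z + 15*z^2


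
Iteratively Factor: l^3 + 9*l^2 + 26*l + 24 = (l + 3)*(l^2 + 6*l + 8) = (l + 2)*(l + 3)*(l + 4)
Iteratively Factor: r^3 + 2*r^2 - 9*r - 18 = (r + 3)*(r^2 - r - 6) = (r + 2)*(r + 3)*(r - 3)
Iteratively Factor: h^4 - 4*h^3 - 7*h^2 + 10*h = (h)*(h^3 - 4*h^2 - 7*h + 10) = h*(h + 2)*(h^2 - 6*h + 5) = h*(h - 5)*(h + 2)*(h - 1)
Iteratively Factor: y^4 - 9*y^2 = (y - 3)*(y^3 + 3*y^2) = y*(y - 3)*(y^2 + 3*y) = y^2*(y - 3)*(y + 3)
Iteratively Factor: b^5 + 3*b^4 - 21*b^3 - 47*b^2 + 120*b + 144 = (b - 3)*(b^4 + 6*b^3 - 3*b^2 - 56*b - 48) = (b - 3)*(b + 4)*(b^3 + 2*b^2 - 11*b - 12) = (b - 3)^2*(b + 4)*(b^2 + 5*b + 4) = (b - 3)^2*(b + 1)*(b + 4)*(b + 4)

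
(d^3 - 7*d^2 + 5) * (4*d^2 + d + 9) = 4*d^5 - 27*d^4 + 2*d^3 - 43*d^2 + 5*d + 45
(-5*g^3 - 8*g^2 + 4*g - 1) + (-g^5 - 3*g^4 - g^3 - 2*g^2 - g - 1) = -g^5 - 3*g^4 - 6*g^3 - 10*g^2 + 3*g - 2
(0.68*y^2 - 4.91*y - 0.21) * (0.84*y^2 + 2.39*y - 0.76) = 0.5712*y^4 - 2.4992*y^3 - 12.4281*y^2 + 3.2297*y + 0.1596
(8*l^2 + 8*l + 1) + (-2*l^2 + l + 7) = 6*l^2 + 9*l + 8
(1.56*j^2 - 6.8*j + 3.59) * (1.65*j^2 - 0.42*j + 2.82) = 2.574*j^4 - 11.8752*j^3 + 13.1787*j^2 - 20.6838*j + 10.1238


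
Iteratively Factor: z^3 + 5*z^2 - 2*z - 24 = (z + 4)*(z^2 + z - 6) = (z + 3)*(z + 4)*(z - 2)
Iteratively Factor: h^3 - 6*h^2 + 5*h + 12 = (h - 4)*(h^2 - 2*h - 3) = (h - 4)*(h - 3)*(h + 1)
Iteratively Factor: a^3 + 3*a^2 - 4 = (a + 2)*(a^2 + a - 2) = (a + 2)^2*(a - 1)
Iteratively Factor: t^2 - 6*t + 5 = (t - 1)*(t - 5)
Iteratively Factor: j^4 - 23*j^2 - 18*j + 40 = (j + 4)*(j^3 - 4*j^2 - 7*j + 10) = (j - 1)*(j + 4)*(j^2 - 3*j - 10) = (j - 5)*(j - 1)*(j + 4)*(j + 2)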